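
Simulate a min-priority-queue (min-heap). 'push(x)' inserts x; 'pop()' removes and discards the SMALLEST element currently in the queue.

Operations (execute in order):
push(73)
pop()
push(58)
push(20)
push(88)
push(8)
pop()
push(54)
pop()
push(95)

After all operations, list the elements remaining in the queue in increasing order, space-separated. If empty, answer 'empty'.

Answer: 54 58 88 95

Derivation:
push(73): heap contents = [73]
pop() → 73: heap contents = []
push(58): heap contents = [58]
push(20): heap contents = [20, 58]
push(88): heap contents = [20, 58, 88]
push(8): heap contents = [8, 20, 58, 88]
pop() → 8: heap contents = [20, 58, 88]
push(54): heap contents = [20, 54, 58, 88]
pop() → 20: heap contents = [54, 58, 88]
push(95): heap contents = [54, 58, 88, 95]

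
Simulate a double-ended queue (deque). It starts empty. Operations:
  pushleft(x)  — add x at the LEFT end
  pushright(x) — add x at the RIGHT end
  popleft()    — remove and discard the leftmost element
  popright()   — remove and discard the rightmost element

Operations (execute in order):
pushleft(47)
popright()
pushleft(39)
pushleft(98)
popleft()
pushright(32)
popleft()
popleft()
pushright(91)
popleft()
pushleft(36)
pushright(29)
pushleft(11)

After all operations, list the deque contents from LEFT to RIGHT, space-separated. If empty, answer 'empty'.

pushleft(47): [47]
popright(): []
pushleft(39): [39]
pushleft(98): [98, 39]
popleft(): [39]
pushright(32): [39, 32]
popleft(): [32]
popleft(): []
pushright(91): [91]
popleft(): []
pushleft(36): [36]
pushright(29): [36, 29]
pushleft(11): [11, 36, 29]

Answer: 11 36 29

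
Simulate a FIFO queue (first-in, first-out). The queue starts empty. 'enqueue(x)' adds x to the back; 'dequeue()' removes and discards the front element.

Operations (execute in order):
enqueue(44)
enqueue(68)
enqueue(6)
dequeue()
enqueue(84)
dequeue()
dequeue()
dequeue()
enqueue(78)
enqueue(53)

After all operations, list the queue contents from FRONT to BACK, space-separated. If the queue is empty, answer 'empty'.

enqueue(44): [44]
enqueue(68): [44, 68]
enqueue(6): [44, 68, 6]
dequeue(): [68, 6]
enqueue(84): [68, 6, 84]
dequeue(): [6, 84]
dequeue(): [84]
dequeue(): []
enqueue(78): [78]
enqueue(53): [78, 53]

Answer: 78 53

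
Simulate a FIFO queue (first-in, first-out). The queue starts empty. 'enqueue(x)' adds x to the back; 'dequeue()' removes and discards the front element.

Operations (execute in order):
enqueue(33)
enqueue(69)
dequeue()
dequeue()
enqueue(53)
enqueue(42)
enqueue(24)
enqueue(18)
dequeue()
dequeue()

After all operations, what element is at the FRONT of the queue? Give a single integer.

enqueue(33): queue = [33]
enqueue(69): queue = [33, 69]
dequeue(): queue = [69]
dequeue(): queue = []
enqueue(53): queue = [53]
enqueue(42): queue = [53, 42]
enqueue(24): queue = [53, 42, 24]
enqueue(18): queue = [53, 42, 24, 18]
dequeue(): queue = [42, 24, 18]
dequeue(): queue = [24, 18]

Answer: 24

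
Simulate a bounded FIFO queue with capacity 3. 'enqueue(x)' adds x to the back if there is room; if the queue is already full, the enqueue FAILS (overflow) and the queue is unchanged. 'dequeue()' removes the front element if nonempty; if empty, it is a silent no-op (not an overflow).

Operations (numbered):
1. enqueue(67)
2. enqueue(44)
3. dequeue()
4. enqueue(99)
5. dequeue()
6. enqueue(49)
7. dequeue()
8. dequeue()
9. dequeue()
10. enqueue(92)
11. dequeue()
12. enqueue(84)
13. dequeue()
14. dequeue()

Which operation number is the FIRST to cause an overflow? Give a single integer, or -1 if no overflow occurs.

Answer: -1

Derivation:
1. enqueue(67): size=1
2. enqueue(44): size=2
3. dequeue(): size=1
4. enqueue(99): size=2
5. dequeue(): size=1
6. enqueue(49): size=2
7. dequeue(): size=1
8. dequeue(): size=0
9. dequeue(): empty, no-op, size=0
10. enqueue(92): size=1
11. dequeue(): size=0
12. enqueue(84): size=1
13. dequeue(): size=0
14. dequeue(): empty, no-op, size=0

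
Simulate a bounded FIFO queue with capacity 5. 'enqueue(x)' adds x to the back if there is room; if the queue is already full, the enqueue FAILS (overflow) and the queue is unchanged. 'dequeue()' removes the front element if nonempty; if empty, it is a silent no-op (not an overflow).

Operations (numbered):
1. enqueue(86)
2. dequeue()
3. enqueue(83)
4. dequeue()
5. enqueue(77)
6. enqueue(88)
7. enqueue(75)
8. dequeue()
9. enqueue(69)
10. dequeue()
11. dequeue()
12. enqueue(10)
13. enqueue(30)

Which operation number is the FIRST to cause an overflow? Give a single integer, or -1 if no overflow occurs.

Answer: -1

Derivation:
1. enqueue(86): size=1
2. dequeue(): size=0
3. enqueue(83): size=1
4. dequeue(): size=0
5. enqueue(77): size=1
6. enqueue(88): size=2
7. enqueue(75): size=3
8. dequeue(): size=2
9. enqueue(69): size=3
10. dequeue(): size=2
11. dequeue(): size=1
12. enqueue(10): size=2
13. enqueue(30): size=3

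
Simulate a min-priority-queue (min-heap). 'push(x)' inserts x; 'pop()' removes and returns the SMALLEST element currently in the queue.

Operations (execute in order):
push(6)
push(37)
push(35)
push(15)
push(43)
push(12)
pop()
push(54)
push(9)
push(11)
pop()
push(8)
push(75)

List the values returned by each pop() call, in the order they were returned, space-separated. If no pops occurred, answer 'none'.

Answer: 6 9

Derivation:
push(6): heap contents = [6]
push(37): heap contents = [6, 37]
push(35): heap contents = [6, 35, 37]
push(15): heap contents = [6, 15, 35, 37]
push(43): heap contents = [6, 15, 35, 37, 43]
push(12): heap contents = [6, 12, 15, 35, 37, 43]
pop() → 6: heap contents = [12, 15, 35, 37, 43]
push(54): heap contents = [12, 15, 35, 37, 43, 54]
push(9): heap contents = [9, 12, 15, 35, 37, 43, 54]
push(11): heap contents = [9, 11, 12, 15, 35, 37, 43, 54]
pop() → 9: heap contents = [11, 12, 15, 35, 37, 43, 54]
push(8): heap contents = [8, 11, 12, 15, 35, 37, 43, 54]
push(75): heap contents = [8, 11, 12, 15, 35, 37, 43, 54, 75]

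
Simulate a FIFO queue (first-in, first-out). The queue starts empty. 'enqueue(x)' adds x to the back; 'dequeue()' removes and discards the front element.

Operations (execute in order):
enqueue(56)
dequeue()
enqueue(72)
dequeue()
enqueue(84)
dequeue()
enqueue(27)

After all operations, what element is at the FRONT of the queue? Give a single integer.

enqueue(56): queue = [56]
dequeue(): queue = []
enqueue(72): queue = [72]
dequeue(): queue = []
enqueue(84): queue = [84]
dequeue(): queue = []
enqueue(27): queue = [27]

Answer: 27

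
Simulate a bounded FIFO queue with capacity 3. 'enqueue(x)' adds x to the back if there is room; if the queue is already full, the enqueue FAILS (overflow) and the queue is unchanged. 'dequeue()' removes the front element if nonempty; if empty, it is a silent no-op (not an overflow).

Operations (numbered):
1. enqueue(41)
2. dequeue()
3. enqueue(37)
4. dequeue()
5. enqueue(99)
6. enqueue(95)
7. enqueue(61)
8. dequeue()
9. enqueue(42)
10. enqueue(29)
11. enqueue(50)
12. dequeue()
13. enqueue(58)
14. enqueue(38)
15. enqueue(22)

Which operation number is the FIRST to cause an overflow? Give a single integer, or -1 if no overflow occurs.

Answer: 10

Derivation:
1. enqueue(41): size=1
2. dequeue(): size=0
3. enqueue(37): size=1
4. dequeue(): size=0
5. enqueue(99): size=1
6. enqueue(95): size=2
7. enqueue(61): size=3
8. dequeue(): size=2
9. enqueue(42): size=3
10. enqueue(29): size=3=cap → OVERFLOW (fail)
11. enqueue(50): size=3=cap → OVERFLOW (fail)
12. dequeue(): size=2
13. enqueue(58): size=3
14. enqueue(38): size=3=cap → OVERFLOW (fail)
15. enqueue(22): size=3=cap → OVERFLOW (fail)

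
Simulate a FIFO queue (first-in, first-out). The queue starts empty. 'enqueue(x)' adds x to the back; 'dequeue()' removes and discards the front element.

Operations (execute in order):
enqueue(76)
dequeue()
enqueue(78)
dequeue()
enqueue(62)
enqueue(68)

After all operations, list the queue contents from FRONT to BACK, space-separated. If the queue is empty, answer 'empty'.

enqueue(76): [76]
dequeue(): []
enqueue(78): [78]
dequeue(): []
enqueue(62): [62]
enqueue(68): [62, 68]

Answer: 62 68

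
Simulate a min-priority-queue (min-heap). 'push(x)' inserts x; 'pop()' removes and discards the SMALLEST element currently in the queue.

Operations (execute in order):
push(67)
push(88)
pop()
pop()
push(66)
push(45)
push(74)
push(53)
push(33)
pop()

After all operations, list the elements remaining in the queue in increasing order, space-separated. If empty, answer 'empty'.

Answer: 45 53 66 74

Derivation:
push(67): heap contents = [67]
push(88): heap contents = [67, 88]
pop() → 67: heap contents = [88]
pop() → 88: heap contents = []
push(66): heap contents = [66]
push(45): heap contents = [45, 66]
push(74): heap contents = [45, 66, 74]
push(53): heap contents = [45, 53, 66, 74]
push(33): heap contents = [33, 45, 53, 66, 74]
pop() → 33: heap contents = [45, 53, 66, 74]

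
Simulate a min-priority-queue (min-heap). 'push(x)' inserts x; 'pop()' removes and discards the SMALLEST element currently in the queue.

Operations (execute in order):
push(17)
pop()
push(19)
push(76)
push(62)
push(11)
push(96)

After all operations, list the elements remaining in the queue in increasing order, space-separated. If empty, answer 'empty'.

push(17): heap contents = [17]
pop() → 17: heap contents = []
push(19): heap contents = [19]
push(76): heap contents = [19, 76]
push(62): heap contents = [19, 62, 76]
push(11): heap contents = [11, 19, 62, 76]
push(96): heap contents = [11, 19, 62, 76, 96]

Answer: 11 19 62 76 96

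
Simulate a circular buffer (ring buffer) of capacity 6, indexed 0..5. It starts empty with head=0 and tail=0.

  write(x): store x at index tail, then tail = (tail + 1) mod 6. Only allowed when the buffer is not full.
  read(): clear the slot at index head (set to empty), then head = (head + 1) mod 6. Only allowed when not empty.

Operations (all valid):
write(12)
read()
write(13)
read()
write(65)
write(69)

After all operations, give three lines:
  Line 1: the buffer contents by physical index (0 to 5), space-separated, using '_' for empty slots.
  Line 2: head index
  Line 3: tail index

write(12): buf=[12 _ _ _ _ _], head=0, tail=1, size=1
read(): buf=[_ _ _ _ _ _], head=1, tail=1, size=0
write(13): buf=[_ 13 _ _ _ _], head=1, tail=2, size=1
read(): buf=[_ _ _ _ _ _], head=2, tail=2, size=0
write(65): buf=[_ _ 65 _ _ _], head=2, tail=3, size=1
write(69): buf=[_ _ 65 69 _ _], head=2, tail=4, size=2

Answer: _ _ 65 69 _ _
2
4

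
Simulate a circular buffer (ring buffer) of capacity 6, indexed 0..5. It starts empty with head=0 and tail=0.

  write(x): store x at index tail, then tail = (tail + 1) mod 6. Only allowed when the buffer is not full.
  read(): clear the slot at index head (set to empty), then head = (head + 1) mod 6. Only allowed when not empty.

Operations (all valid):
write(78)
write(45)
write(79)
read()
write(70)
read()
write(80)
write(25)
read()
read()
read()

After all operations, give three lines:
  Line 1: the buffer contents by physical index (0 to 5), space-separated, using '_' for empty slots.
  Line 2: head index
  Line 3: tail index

Answer: _ _ _ _ _ 25
5
0

Derivation:
write(78): buf=[78 _ _ _ _ _], head=0, tail=1, size=1
write(45): buf=[78 45 _ _ _ _], head=0, tail=2, size=2
write(79): buf=[78 45 79 _ _ _], head=0, tail=3, size=3
read(): buf=[_ 45 79 _ _ _], head=1, tail=3, size=2
write(70): buf=[_ 45 79 70 _ _], head=1, tail=4, size=3
read(): buf=[_ _ 79 70 _ _], head=2, tail=4, size=2
write(80): buf=[_ _ 79 70 80 _], head=2, tail=5, size=3
write(25): buf=[_ _ 79 70 80 25], head=2, tail=0, size=4
read(): buf=[_ _ _ 70 80 25], head=3, tail=0, size=3
read(): buf=[_ _ _ _ 80 25], head=4, tail=0, size=2
read(): buf=[_ _ _ _ _ 25], head=5, tail=0, size=1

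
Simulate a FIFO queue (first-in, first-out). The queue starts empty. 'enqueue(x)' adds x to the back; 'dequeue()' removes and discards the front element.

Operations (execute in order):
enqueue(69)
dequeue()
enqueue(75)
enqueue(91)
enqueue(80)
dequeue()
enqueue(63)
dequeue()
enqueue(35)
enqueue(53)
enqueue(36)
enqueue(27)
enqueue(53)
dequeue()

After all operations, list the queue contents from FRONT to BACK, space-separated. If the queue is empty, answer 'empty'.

enqueue(69): [69]
dequeue(): []
enqueue(75): [75]
enqueue(91): [75, 91]
enqueue(80): [75, 91, 80]
dequeue(): [91, 80]
enqueue(63): [91, 80, 63]
dequeue(): [80, 63]
enqueue(35): [80, 63, 35]
enqueue(53): [80, 63, 35, 53]
enqueue(36): [80, 63, 35, 53, 36]
enqueue(27): [80, 63, 35, 53, 36, 27]
enqueue(53): [80, 63, 35, 53, 36, 27, 53]
dequeue(): [63, 35, 53, 36, 27, 53]

Answer: 63 35 53 36 27 53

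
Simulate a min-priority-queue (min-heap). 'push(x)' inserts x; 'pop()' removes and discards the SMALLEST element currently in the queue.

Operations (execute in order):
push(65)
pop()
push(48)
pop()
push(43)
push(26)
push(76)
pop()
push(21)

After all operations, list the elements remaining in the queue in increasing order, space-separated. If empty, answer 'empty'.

push(65): heap contents = [65]
pop() → 65: heap contents = []
push(48): heap contents = [48]
pop() → 48: heap contents = []
push(43): heap contents = [43]
push(26): heap contents = [26, 43]
push(76): heap contents = [26, 43, 76]
pop() → 26: heap contents = [43, 76]
push(21): heap contents = [21, 43, 76]

Answer: 21 43 76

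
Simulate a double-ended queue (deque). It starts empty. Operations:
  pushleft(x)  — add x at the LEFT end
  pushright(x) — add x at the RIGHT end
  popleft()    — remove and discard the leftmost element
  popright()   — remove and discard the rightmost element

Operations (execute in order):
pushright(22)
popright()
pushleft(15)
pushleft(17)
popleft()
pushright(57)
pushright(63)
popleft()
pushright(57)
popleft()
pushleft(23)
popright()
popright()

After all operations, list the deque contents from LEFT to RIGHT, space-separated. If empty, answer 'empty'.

pushright(22): [22]
popright(): []
pushleft(15): [15]
pushleft(17): [17, 15]
popleft(): [15]
pushright(57): [15, 57]
pushright(63): [15, 57, 63]
popleft(): [57, 63]
pushright(57): [57, 63, 57]
popleft(): [63, 57]
pushleft(23): [23, 63, 57]
popright(): [23, 63]
popright(): [23]

Answer: 23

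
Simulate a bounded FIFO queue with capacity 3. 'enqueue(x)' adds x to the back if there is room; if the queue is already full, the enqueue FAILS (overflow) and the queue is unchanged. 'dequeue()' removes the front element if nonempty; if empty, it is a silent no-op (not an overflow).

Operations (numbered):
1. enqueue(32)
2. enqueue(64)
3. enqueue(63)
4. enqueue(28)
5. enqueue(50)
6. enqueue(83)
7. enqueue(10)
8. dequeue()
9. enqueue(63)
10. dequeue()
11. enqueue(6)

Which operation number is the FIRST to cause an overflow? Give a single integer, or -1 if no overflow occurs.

Answer: 4

Derivation:
1. enqueue(32): size=1
2. enqueue(64): size=2
3. enqueue(63): size=3
4. enqueue(28): size=3=cap → OVERFLOW (fail)
5. enqueue(50): size=3=cap → OVERFLOW (fail)
6. enqueue(83): size=3=cap → OVERFLOW (fail)
7. enqueue(10): size=3=cap → OVERFLOW (fail)
8. dequeue(): size=2
9. enqueue(63): size=3
10. dequeue(): size=2
11. enqueue(6): size=3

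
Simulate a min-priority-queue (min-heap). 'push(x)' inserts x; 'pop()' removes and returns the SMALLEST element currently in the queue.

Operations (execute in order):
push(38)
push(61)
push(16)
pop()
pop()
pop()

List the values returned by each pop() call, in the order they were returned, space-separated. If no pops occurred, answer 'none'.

push(38): heap contents = [38]
push(61): heap contents = [38, 61]
push(16): heap contents = [16, 38, 61]
pop() → 16: heap contents = [38, 61]
pop() → 38: heap contents = [61]
pop() → 61: heap contents = []

Answer: 16 38 61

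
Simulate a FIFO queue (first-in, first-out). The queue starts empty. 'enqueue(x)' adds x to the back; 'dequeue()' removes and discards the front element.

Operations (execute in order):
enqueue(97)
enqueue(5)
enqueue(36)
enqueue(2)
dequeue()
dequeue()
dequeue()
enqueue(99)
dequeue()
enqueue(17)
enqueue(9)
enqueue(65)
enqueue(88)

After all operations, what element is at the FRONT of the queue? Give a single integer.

Answer: 99

Derivation:
enqueue(97): queue = [97]
enqueue(5): queue = [97, 5]
enqueue(36): queue = [97, 5, 36]
enqueue(2): queue = [97, 5, 36, 2]
dequeue(): queue = [5, 36, 2]
dequeue(): queue = [36, 2]
dequeue(): queue = [2]
enqueue(99): queue = [2, 99]
dequeue(): queue = [99]
enqueue(17): queue = [99, 17]
enqueue(9): queue = [99, 17, 9]
enqueue(65): queue = [99, 17, 9, 65]
enqueue(88): queue = [99, 17, 9, 65, 88]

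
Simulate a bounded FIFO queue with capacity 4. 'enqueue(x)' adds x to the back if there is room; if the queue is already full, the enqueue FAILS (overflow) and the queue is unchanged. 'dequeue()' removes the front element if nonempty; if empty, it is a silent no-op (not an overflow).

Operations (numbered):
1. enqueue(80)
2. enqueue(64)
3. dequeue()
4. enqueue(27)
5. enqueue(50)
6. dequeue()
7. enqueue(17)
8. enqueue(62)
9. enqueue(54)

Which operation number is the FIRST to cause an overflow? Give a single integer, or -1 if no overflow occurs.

1. enqueue(80): size=1
2. enqueue(64): size=2
3. dequeue(): size=1
4. enqueue(27): size=2
5. enqueue(50): size=3
6. dequeue(): size=2
7. enqueue(17): size=3
8. enqueue(62): size=4
9. enqueue(54): size=4=cap → OVERFLOW (fail)

Answer: 9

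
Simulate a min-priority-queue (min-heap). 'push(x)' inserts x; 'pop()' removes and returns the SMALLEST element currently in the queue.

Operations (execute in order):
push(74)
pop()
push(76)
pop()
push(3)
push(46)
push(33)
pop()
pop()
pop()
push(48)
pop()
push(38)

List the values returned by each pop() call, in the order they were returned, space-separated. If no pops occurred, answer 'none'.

push(74): heap contents = [74]
pop() → 74: heap contents = []
push(76): heap contents = [76]
pop() → 76: heap contents = []
push(3): heap contents = [3]
push(46): heap contents = [3, 46]
push(33): heap contents = [3, 33, 46]
pop() → 3: heap contents = [33, 46]
pop() → 33: heap contents = [46]
pop() → 46: heap contents = []
push(48): heap contents = [48]
pop() → 48: heap contents = []
push(38): heap contents = [38]

Answer: 74 76 3 33 46 48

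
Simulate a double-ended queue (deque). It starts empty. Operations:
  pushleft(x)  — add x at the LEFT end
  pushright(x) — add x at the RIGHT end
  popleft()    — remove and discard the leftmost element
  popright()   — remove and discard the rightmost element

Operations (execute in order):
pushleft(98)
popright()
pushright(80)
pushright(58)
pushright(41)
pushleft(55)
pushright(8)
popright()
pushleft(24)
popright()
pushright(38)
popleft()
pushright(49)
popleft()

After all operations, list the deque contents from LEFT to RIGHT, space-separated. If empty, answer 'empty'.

pushleft(98): [98]
popright(): []
pushright(80): [80]
pushright(58): [80, 58]
pushright(41): [80, 58, 41]
pushleft(55): [55, 80, 58, 41]
pushright(8): [55, 80, 58, 41, 8]
popright(): [55, 80, 58, 41]
pushleft(24): [24, 55, 80, 58, 41]
popright(): [24, 55, 80, 58]
pushright(38): [24, 55, 80, 58, 38]
popleft(): [55, 80, 58, 38]
pushright(49): [55, 80, 58, 38, 49]
popleft(): [80, 58, 38, 49]

Answer: 80 58 38 49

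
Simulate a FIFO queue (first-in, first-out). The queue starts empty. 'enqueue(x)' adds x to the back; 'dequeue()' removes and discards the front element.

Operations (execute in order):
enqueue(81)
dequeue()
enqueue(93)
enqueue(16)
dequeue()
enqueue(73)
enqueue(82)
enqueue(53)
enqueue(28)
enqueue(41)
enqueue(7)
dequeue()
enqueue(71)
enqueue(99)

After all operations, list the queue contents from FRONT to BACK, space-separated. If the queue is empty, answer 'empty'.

Answer: 73 82 53 28 41 7 71 99

Derivation:
enqueue(81): [81]
dequeue(): []
enqueue(93): [93]
enqueue(16): [93, 16]
dequeue(): [16]
enqueue(73): [16, 73]
enqueue(82): [16, 73, 82]
enqueue(53): [16, 73, 82, 53]
enqueue(28): [16, 73, 82, 53, 28]
enqueue(41): [16, 73, 82, 53, 28, 41]
enqueue(7): [16, 73, 82, 53, 28, 41, 7]
dequeue(): [73, 82, 53, 28, 41, 7]
enqueue(71): [73, 82, 53, 28, 41, 7, 71]
enqueue(99): [73, 82, 53, 28, 41, 7, 71, 99]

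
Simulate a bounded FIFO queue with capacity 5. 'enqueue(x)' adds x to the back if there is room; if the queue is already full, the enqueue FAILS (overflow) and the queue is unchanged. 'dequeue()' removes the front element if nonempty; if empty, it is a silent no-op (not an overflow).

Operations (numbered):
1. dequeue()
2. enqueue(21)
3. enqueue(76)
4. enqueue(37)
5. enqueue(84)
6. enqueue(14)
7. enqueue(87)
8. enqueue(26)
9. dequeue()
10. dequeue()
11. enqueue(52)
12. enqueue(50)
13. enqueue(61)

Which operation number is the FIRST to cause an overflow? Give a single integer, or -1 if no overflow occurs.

Answer: 7

Derivation:
1. dequeue(): empty, no-op, size=0
2. enqueue(21): size=1
3. enqueue(76): size=2
4. enqueue(37): size=3
5. enqueue(84): size=4
6. enqueue(14): size=5
7. enqueue(87): size=5=cap → OVERFLOW (fail)
8. enqueue(26): size=5=cap → OVERFLOW (fail)
9. dequeue(): size=4
10. dequeue(): size=3
11. enqueue(52): size=4
12. enqueue(50): size=5
13. enqueue(61): size=5=cap → OVERFLOW (fail)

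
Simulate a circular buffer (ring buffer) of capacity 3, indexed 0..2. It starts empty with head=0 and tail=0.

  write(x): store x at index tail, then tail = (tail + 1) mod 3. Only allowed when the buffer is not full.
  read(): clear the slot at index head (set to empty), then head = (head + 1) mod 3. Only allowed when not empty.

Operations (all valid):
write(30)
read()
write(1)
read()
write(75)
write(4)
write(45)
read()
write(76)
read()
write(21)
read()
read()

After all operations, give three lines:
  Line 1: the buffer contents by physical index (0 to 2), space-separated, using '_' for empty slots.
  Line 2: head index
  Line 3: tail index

write(30): buf=[30 _ _], head=0, tail=1, size=1
read(): buf=[_ _ _], head=1, tail=1, size=0
write(1): buf=[_ 1 _], head=1, tail=2, size=1
read(): buf=[_ _ _], head=2, tail=2, size=0
write(75): buf=[_ _ 75], head=2, tail=0, size=1
write(4): buf=[4 _ 75], head=2, tail=1, size=2
write(45): buf=[4 45 75], head=2, tail=2, size=3
read(): buf=[4 45 _], head=0, tail=2, size=2
write(76): buf=[4 45 76], head=0, tail=0, size=3
read(): buf=[_ 45 76], head=1, tail=0, size=2
write(21): buf=[21 45 76], head=1, tail=1, size=3
read(): buf=[21 _ 76], head=2, tail=1, size=2
read(): buf=[21 _ _], head=0, tail=1, size=1

Answer: 21 _ _
0
1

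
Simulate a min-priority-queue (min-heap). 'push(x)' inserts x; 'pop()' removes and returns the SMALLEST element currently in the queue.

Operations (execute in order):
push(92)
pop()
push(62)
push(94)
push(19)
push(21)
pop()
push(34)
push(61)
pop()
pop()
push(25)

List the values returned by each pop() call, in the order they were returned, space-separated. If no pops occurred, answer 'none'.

Answer: 92 19 21 34

Derivation:
push(92): heap contents = [92]
pop() → 92: heap contents = []
push(62): heap contents = [62]
push(94): heap contents = [62, 94]
push(19): heap contents = [19, 62, 94]
push(21): heap contents = [19, 21, 62, 94]
pop() → 19: heap contents = [21, 62, 94]
push(34): heap contents = [21, 34, 62, 94]
push(61): heap contents = [21, 34, 61, 62, 94]
pop() → 21: heap contents = [34, 61, 62, 94]
pop() → 34: heap contents = [61, 62, 94]
push(25): heap contents = [25, 61, 62, 94]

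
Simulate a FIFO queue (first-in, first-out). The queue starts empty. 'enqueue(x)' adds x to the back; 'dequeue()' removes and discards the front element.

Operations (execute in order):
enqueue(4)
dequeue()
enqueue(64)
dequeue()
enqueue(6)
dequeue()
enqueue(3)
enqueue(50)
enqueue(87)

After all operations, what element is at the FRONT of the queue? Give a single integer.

enqueue(4): queue = [4]
dequeue(): queue = []
enqueue(64): queue = [64]
dequeue(): queue = []
enqueue(6): queue = [6]
dequeue(): queue = []
enqueue(3): queue = [3]
enqueue(50): queue = [3, 50]
enqueue(87): queue = [3, 50, 87]

Answer: 3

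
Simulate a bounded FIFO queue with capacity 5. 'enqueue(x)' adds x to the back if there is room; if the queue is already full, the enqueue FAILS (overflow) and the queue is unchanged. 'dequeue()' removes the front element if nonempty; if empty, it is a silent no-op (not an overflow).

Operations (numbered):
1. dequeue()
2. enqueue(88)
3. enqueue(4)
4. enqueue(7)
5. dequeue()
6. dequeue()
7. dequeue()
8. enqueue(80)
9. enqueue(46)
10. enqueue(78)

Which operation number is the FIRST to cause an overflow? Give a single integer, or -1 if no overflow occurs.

1. dequeue(): empty, no-op, size=0
2. enqueue(88): size=1
3. enqueue(4): size=2
4. enqueue(7): size=3
5. dequeue(): size=2
6. dequeue(): size=1
7. dequeue(): size=0
8. enqueue(80): size=1
9. enqueue(46): size=2
10. enqueue(78): size=3

Answer: -1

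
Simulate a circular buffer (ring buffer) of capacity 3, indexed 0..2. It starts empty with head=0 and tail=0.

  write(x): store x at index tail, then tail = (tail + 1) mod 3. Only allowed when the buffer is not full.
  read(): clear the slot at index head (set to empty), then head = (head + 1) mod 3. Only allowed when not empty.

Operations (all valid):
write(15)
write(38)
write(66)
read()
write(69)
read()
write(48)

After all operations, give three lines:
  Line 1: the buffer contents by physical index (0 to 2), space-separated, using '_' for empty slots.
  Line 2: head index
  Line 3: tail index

Answer: 69 48 66
2
2

Derivation:
write(15): buf=[15 _ _], head=0, tail=1, size=1
write(38): buf=[15 38 _], head=0, tail=2, size=2
write(66): buf=[15 38 66], head=0, tail=0, size=3
read(): buf=[_ 38 66], head=1, tail=0, size=2
write(69): buf=[69 38 66], head=1, tail=1, size=3
read(): buf=[69 _ 66], head=2, tail=1, size=2
write(48): buf=[69 48 66], head=2, tail=2, size=3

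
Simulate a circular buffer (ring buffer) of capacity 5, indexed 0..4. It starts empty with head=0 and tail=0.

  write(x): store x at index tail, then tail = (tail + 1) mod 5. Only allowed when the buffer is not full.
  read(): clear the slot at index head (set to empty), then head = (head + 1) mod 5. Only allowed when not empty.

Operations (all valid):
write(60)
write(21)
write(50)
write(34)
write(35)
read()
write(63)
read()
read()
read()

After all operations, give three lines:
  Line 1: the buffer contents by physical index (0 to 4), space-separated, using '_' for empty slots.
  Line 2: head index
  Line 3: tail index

write(60): buf=[60 _ _ _ _], head=0, tail=1, size=1
write(21): buf=[60 21 _ _ _], head=0, tail=2, size=2
write(50): buf=[60 21 50 _ _], head=0, tail=3, size=3
write(34): buf=[60 21 50 34 _], head=0, tail=4, size=4
write(35): buf=[60 21 50 34 35], head=0, tail=0, size=5
read(): buf=[_ 21 50 34 35], head=1, tail=0, size=4
write(63): buf=[63 21 50 34 35], head=1, tail=1, size=5
read(): buf=[63 _ 50 34 35], head=2, tail=1, size=4
read(): buf=[63 _ _ 34 35], head=3, tail=1, size=3
read(): buf=[63 _ _ _ 35], head=4, tail=1, size=2

Answer: 63 _ _ _ 35
4
1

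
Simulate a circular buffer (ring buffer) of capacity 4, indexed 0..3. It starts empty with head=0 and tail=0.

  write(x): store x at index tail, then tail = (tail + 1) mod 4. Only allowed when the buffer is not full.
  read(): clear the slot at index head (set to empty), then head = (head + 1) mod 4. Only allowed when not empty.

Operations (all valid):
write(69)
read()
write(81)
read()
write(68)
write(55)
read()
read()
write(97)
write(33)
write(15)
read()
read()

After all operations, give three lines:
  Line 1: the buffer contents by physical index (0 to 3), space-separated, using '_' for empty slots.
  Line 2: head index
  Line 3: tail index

write(69): buf=[69 _ _ _], head=0, tail=1, size=1
read(): buf=[_ _ _ _], head=1, tail=1, size=0
write(81): buf=[_ 81 _ _], head=1, tail=2, size=1
read(): buf=[_ _ _ _], head=2, tail=2, size=0
write(68): buf=[_ _ 68 _], head=2, tail=3, size=1
write(55): buf=[_ _ 68 55], head=2, tail=0, size=2
read(): buf=[_ _ _ 55], head=3, tail=0, size=1
read(): buf=[_ _ _ _], head=0, tail=0, size=0
write(97): buf=[97 _ _ _], head=0, tail=1, size=1
write(33): buf=[97 33 _ _], head=0, tail=2, size=2
write(15): buf=[97 33 15 _], head=0, tail=3, size=3
read(): buf=[_ 33 15 _], head=1, tail=3, size=2
read(): buf=[_ _ 15 _], head=2, tail=3, size=1

Answer: _ _ 15 _
2
3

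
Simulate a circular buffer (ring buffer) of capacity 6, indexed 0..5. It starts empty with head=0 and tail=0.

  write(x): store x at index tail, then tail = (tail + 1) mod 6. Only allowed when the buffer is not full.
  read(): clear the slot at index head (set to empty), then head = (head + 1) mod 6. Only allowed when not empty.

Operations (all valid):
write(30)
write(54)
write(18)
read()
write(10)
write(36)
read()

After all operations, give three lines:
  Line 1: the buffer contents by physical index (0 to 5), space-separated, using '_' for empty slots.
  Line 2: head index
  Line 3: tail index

write(30): buf=[30 _ _ _ _ _], head=0, tail=1, size=1
write(54): buf=[30 54 _ _ _ _], head=0, tail=2, size=2
write(18): buf=[30 54 18 _ _ _], head=0, tail=3, size=3
read(): buf=[_ 54 18 _ _ _], head=1, tail=3, size=2
write(10): buf=[_ 54 18 10 _ _], head=1, tail=4, size=3
write(36): buf=[_ 54 18 10 36 _], head=1, tail=5, size=4
read(): buf=[_ _ 18 10 36 _], head=2, tail=5, size=3

Answer: _ _ 18 10 36 _
2
5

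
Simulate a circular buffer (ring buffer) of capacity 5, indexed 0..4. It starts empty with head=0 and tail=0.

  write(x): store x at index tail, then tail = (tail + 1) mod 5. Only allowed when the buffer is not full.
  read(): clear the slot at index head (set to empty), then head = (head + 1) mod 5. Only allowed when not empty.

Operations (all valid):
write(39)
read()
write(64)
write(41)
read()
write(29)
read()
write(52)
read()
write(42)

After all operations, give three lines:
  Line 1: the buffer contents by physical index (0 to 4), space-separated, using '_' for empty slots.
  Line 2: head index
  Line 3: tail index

write(39): buf=[39 _ _ _ _], head=0, tail=1, size=1
read(): buf=[_ _ _ _ _], head=1, tail=1, size=0
write(64): buf=[_ 64 _ _ _], head=1, tail=2, size=1
write(41): buf=[_ 64 41 _ _], head=1, tail=3, size=2
read(): buf=[_ _ 41 _ _], head=2, tail=3, size=1
write(29): buf=[_ _ 41 29 _], head=2, tail=4, size=2
read(): buf=[_ _ _ 29 _], head=3, tail=4, size=1
write(52): buf=[_ _ _ 29 52], head=3, tail=0, size=2
read(): buf=[_ _ _ _ 52], head=4, tail=0, size=1
write(42): buf=[42 _ _ _ 52], head=4, tail=1, size=2

Answer: 42 _ _ _ 52
4
1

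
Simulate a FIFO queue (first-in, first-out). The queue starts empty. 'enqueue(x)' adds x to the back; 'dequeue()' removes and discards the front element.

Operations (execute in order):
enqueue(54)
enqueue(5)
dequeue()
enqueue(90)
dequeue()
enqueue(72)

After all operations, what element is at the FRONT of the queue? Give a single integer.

enqueue(54): queue = [54]
enqueue(5): queue = [54, 5]
dequeue(): queue = [5]
enqueue(90): queue = [5, 90]
dequeue(): queue = [90]
enqueue(72): queue = [90, 72]

Answer: 90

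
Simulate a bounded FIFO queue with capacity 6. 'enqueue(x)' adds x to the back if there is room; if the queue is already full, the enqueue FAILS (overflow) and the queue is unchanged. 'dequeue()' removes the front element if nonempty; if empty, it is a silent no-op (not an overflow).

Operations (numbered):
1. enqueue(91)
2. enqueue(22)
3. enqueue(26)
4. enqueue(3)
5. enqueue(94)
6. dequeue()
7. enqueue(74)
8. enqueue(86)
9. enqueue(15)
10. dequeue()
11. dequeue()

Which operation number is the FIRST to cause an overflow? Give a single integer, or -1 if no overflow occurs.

Answer: 9

Derivation:
1. enqueue(91): size=1
2. enqueue(22): size=2
3. enqueue(26): size=3
4. enqueue(3): size=4
5. enqueue(94): size=5
6. dequeue(): size=4
7. enqueue(74): size=5
8. enqueue(86): size=6
9. enqueue(15): size=6=cap → OVERFLOW (fail)
10. dequeue(): size=5
11. dequeue(): size=4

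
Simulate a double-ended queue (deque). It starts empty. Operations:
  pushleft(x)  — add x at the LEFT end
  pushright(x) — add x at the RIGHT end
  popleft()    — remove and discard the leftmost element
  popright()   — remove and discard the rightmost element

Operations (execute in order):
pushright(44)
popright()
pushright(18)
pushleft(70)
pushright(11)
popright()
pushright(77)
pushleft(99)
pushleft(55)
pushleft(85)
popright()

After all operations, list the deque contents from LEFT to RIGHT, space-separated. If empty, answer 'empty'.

Answer: 85 55 99 70 18

Derivation:
pushright(44): [44]
popright(): []
pushright(18): [18]
pushleft(70): [70, 18]
pushright(11): [70, 18, 11]
popright(): [70, 18]
pushright(77): [70, 18, 77]
pushleft(99): [99, 70, 18, 77]
pushleft(55): [55, 99, 70, 18, 77]
pushleft(85): [85, 55, 99, 70, 18, 77]
popright(): [85, 55, 99, 70, 18]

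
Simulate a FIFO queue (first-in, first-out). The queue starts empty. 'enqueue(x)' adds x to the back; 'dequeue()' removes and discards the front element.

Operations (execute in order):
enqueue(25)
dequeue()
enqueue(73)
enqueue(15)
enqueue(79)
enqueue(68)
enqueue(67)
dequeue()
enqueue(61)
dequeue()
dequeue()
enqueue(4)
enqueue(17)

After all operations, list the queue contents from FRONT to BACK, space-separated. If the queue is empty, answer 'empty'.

enqueue(25): [25]
dequeue(): []
enqueue(73): [73]
enqueue(15): [73, 15]
enqueue(79): [73, 15, 79]
enqueue(68): [73, 15, 79, 68]
enqueue(67): [73, 15, 79, 68, 67]
dequeue(): [15, 79, 68, 67]
enqueue(61): [15, 79, 68, 67, 61]
dequeue(): [79, 68, 67, 61]
dequeue(): [68, 67, 61]
enqueue(4): [68, 67, 61, 4]
enqueue(17): [68, 67, 61, 4, 17]

Answer: 68 67 61 4 17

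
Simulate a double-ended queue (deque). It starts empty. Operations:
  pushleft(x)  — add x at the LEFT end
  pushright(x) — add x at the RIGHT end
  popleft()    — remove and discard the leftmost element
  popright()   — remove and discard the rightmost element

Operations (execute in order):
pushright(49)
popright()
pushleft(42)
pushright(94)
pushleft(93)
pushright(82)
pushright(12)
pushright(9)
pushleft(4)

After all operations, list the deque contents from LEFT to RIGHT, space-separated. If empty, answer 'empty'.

Answer: 4 93 42 94 82 12 9

Derivation:
pushright(49): [49]
popright(): []
pushleft(42): [42]
pushright(94): [42, 94]
pushleft(93): [93, 42, 94]
pushright(82): [93, 42, 94, 82]
pushright(12): [93, 42, 94, 82, 12]
pushright(9): [93, 42, 94, 82, 12, 9]
pushleft(4): [4, 93, 42, 94, 82, 12, 9]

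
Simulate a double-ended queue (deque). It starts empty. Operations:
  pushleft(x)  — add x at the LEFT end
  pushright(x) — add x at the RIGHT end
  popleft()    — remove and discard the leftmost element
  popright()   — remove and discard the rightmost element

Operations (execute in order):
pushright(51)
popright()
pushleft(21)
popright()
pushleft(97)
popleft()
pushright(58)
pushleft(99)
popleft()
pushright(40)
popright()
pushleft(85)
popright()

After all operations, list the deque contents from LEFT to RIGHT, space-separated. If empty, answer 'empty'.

Answer: 85

Derivation:
pushright(51): [51]
popright(): []
pushleft(21): [21]
popright(): []
pushleft(97): [97]
popleft(): []
pushright(58): [58]
pushleft(99): [99, 58]
popleft(): [58]
pushright(40): [58, 40]
popright(): [58]
pushleft(85): [85, 58]
popright(): [85]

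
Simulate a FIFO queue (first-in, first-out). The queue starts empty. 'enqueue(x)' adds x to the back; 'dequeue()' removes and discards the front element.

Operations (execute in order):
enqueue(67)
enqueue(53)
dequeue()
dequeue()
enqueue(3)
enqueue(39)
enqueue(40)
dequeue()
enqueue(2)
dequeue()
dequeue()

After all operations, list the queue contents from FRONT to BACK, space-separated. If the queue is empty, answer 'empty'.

Answer: 2

Derivation:
enqueue(67): [67]
enqueue(53): [67, 53]
dequeue(): [53]
dequeue(): []
enqueue(3): [3]
enqueue(39): [3, 39]
enqueue(40): [3, 39, 40]
dequeue(): [39, 40]
enqueue(2): [39, 40, 2]
dequeue(): [40, 2]
dequeue(): [2]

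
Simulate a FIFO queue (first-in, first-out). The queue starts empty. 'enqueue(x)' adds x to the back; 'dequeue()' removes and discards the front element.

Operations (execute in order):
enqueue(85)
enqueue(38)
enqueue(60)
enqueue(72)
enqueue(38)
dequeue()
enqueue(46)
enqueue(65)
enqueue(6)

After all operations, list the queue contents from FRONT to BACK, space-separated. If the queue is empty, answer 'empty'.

Answer: 38 60 72 38 46 65 6

Derivation:
enqueue(85): [85]
enqueue(38): [85, 38]
enqueue(60): [85, 38, 60]
enqueue(72): [85, 38, 60, 72]
enqueue(38): [85, 38, 60, 72, 38]
dequeue(): [38, 60, 72, 38]
enqueue(46): [38, 60, 72, 38, 46]
enqueue(65): [38, 60, 72, 38, 46, 65]
enqueue(6): [38, 60, 72, 38, 46, 65, 6]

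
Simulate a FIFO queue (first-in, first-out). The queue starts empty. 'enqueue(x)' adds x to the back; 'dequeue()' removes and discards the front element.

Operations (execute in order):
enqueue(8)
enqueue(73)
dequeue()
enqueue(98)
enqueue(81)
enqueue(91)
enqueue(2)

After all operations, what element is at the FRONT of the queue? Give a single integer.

Answer: 73

Derivation:
enqueue(8): queue = [8]
enqueue(73): queue = [8, 73]
dequeue(): queue = [73]
enqueue(98): queue = [73, 98]
enqueue(81): queue = [73, 98, 81]
enqueue(91): queue = [73, 98, 81, 91]
enqueue(2): queue = [73, 98, 81, 91, 2]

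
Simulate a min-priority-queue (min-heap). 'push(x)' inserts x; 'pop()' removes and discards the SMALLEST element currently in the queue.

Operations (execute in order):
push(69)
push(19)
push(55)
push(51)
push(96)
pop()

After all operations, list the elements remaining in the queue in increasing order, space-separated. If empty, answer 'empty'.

Answer: 51 55 69 96

Derivation:
push(69): heap contents = [69]
push(19): heap contents = [19, 69]
push(55): heap contents = [19, 55, 69]
push(51): heap contents = [19, 51, 55, 69]
push(96): heap contents = [19, 51, 55, 69, 96]
pop() → 19: heap contents = [51, 55, 69, 96]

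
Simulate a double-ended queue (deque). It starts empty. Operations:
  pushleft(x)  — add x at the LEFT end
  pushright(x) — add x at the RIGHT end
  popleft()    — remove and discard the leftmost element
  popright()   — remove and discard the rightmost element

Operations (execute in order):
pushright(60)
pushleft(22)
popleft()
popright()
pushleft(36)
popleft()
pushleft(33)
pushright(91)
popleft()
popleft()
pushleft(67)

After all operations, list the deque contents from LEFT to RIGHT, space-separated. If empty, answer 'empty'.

Answer: 67

Derivation:
pushright(60): [60]
pushleft(22): [22, 60]
popleft(): [60]
popright(): []
pushleft(36): [36]
popleft(): []
pushleft(33): [33]
pushright(91): [33, 91]
popleft(): [91]
popleft(): []
pushleft(67): [67]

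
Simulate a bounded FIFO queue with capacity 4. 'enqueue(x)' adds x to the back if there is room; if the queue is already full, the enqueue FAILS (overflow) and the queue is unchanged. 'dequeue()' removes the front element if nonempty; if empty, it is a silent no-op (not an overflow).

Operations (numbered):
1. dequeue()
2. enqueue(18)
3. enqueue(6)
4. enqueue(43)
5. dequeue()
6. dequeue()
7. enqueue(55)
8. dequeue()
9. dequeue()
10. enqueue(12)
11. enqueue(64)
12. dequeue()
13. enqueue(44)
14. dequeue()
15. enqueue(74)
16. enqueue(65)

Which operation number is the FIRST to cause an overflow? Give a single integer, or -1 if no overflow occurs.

Answer: -1

Derivation:
1. dequeue(): empty, no-op, size=0
2. enqueue(18): size=1
3. enqueue(6): size=2
4. enqueue(43): size=3
5. dequeue(): size=2
6. dequeue(): size=1
7. enqueue(55): size=2
8. dequeue(): size=1
9. dequeue(): size=0
10. enqueue(12): size=1
11. enqueue(64): size=2
12. dequeue(): size=1
13. enqueue(44): size=2
14. dequeue(): size=1
15. enqueue(74): size=2
16. enqueue(65): size=3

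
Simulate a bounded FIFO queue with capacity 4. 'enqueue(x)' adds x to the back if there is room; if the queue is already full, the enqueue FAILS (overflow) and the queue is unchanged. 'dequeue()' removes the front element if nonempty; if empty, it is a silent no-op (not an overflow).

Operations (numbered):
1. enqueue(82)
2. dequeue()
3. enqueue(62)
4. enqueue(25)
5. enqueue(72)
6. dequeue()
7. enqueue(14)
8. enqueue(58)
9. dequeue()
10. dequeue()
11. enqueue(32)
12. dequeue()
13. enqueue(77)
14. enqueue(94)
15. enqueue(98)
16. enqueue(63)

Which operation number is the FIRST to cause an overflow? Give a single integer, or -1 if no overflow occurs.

Answer: 15

Derivation:
1. enqueue(82): size=1
2. dequeue(): size=0
3. enqueue(62): size=1
4. enqueue(25): size=2
5. enqueue(72): size=3
6. dequeue(): size=2
7. enqueue(14): size=3
8. enqueue(58): size=4
9. dequeue(): size=3
10. dequeue(): size=2
11. enqueue(32): size=3
12. dequeue(): size=2
13. enqueue(77): size=3
14. enqueue(94): size=4
15. enqueue(98): size=4=cap → OVERFLOW (fail)
16. enqueue(63): size=4=cap → OVERFLOW (fail)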